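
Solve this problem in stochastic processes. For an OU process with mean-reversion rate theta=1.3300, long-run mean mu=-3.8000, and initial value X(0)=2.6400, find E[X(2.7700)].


E[X(t)] = mu + (X(0) - mu)*exp(-theta*t)
= -3.8000 + (2.6400 - -3.8000)*exp(-1.3300*2.7700)
= -3.8000 + 6.4400 * 0.0251
= -3.6382

-3.6382


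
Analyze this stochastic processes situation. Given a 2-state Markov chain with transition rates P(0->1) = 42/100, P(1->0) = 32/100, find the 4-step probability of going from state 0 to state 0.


Computing P^4 by matrix multiplication.
P = [[0.5800, 0.4200], [0.3200, 0.6800]]
After raising P to the power 4:
P^4(0,0) = 0.4350

0.4350


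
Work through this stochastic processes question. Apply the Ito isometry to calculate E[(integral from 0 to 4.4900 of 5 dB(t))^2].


By Ito isometry: E[(int f dB)^2] = int f^2 dt
= 5^2 * 4.4900
= 25 * 4.4900 = 112.2500

112.2500


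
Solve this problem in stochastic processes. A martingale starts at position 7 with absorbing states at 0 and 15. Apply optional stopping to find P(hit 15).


By optional stopping theorem: E(M at tau) = M(0) = 7
P(hit 15)*15 + P(hit 0)*0 = 7
P(hit 15) = (7 - 0)/(15 - 0) = 7/15 = 0.4667

0.4667


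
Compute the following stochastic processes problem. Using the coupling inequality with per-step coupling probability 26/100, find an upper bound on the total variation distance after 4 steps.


TV distance bound <= (1-delta)^n
= (1 - 0.2600)^4
= 0.7400^4
= 0.2999

0.2999


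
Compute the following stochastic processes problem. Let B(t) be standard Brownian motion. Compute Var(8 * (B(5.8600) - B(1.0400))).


Var(alpha*(B(t)-B(s))) = alpha^2 * (t-s)
= 8^2 * (5.8600 - 1.0400)
= 64 * 4.8200
= 308.4800

308.4800


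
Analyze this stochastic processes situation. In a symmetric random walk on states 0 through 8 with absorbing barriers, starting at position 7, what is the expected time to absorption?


For symmetric RW on 0,...,N with absorbing barriers, E(i) = i*(N-i)
E(7) = 7 * 1 = 7

7


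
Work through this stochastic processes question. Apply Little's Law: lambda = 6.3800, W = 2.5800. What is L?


Little's Law: L = lambda * W
= 6.3800 * 2.5800
= 16.4604

16.4604


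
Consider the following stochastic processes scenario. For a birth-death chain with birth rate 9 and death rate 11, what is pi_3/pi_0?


For birth-death process, pi_n/pi_0 = (lambda/mu)^n
= (9/11)^3
= 0.5477

0.5477


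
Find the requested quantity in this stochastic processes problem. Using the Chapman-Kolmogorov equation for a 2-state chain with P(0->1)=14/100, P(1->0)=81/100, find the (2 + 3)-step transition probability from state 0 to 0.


P^5 = P^2 * P^3
Computing via matrix multiplication of the transition matrix.
Entry (0,0) of P^5 = 0.8526

0.8526


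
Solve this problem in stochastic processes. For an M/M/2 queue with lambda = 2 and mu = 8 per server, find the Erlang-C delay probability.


a = lambda/mu = 0.2500
rho = a/c = 0.1250
Erlang-C formula applied:
C(c,a) = 0.0278

0.0278


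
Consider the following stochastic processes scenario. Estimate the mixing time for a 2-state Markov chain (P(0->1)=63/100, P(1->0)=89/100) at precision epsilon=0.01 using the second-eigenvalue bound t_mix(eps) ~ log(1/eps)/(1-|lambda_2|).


lambda_2 = |1 - p01 - p10| = |1 - 0.6300 - 0.8900| = 0.5200
t_mix ~ log(1/eps)/(1 - |lambda_2|)
= log(100)/(1 - 0.5200) = 4.6052/0.4800
= 9.5941

9.5941


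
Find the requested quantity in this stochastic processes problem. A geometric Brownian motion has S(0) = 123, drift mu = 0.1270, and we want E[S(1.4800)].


E[S(t)] = S(0) * exp(mu * t)
= 123 * exp(0.1270 * 1.4800)
= 123 * 1.2068
= 148.4346

148.4346


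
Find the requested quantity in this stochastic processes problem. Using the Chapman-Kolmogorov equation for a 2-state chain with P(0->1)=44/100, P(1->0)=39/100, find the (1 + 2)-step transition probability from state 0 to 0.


P^3 = P^1 * P^2
Computing via matrix multiplication of the transition matrix.
Entry (0,0) of P^3 = 0.4725

0.4725


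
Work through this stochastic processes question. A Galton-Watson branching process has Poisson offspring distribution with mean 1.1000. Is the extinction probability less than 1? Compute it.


Since mu = 1.1000 > 1, extinction prob q < 1.
Solve s = exp(mu*(s-1)) iteratively.
q = 0.8239

0.8239


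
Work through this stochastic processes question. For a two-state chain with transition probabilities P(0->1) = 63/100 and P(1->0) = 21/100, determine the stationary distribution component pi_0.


Stationary distribution: pi_0 = p10/(p01+p10), pi_1 = p01/(p01+p10)
p01 = 0.6300, p10 = 0.2100
pi_0 = 0.2500

0.2500


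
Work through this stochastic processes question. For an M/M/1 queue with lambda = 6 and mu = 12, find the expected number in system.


rho = 6/12 = 0.5000
L = rho/(1-rho)
= 0.5000/0.5000
= 1.0000

1.0000


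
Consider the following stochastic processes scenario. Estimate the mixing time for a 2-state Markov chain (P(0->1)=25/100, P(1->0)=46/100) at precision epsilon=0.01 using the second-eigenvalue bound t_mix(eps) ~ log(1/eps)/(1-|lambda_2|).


lambda_2 = |1 - p01 - p10| = |1 - 0.2500 - 0.4600| = 0.2900
t_mix ~ log(1/eps)/(1 - |lambda_2|)
= log(100)/(1 - 0.2900) = 4.6052/0.7100
= 6.4862

6.4862


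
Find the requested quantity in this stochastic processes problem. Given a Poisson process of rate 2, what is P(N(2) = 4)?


P(N(t)=k) = (lambda*t)^k * exp(-lambda*t) / k!
lambda*t = 4
= 4^4 * exp(-4) / 4!
= 256 * 0.0183 / 24
= 0.1954

0.1954


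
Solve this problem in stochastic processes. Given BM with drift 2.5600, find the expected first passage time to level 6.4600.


Expected first passage time = a/mu
= 6.4600/2.5600
= 2.5234

2.5234


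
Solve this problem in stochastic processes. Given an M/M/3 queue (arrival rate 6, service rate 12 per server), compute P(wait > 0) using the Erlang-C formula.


a = lambda/mu = 0.5000
rho = a/c = 0.1667
Erlang-C formula applied:
C(c,a) = 0.0152

0.0152


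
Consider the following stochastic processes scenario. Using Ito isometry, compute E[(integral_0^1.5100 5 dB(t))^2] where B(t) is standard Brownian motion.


By Ito isometry: E[(int f dB)^2] = int f^2 dt
= 5^2 * 1.5100
= 25 * 1.5100 = 37.7500

37.7500


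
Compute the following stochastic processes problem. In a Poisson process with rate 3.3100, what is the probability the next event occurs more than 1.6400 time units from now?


P(X > t) = exp(-lambda * t)
= exp(-3.3100 * 1.6400)
= exp(-5.4284) = 0.0044

0.0044


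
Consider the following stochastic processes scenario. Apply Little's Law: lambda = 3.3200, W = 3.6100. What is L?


Little's Law: L = lambda * W
= 3.3200 * 3.6100
= 11.9852

11.9852


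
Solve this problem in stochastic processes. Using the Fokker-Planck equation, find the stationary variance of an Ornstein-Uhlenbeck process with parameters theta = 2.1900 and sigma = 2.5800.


Stationary variance = sigma^2 / (2*theta)
= 2.5800^2 / (2*2.1900)
= 6.6564 / 4.3800
= 1.5197

1.5197


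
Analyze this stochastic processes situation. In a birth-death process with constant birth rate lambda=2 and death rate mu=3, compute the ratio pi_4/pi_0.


For birth-death process, pi_n/pi_0 = (lambda/mu)^n
= (2/3)^4
= 0.1975

0.1975


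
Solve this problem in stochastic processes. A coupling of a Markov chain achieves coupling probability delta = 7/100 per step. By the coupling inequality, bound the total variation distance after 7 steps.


TV distance bound <= (1-delta)^n
= (1 - 0.0700)^7
= 0.9300^7
= 0.6017

0.6017


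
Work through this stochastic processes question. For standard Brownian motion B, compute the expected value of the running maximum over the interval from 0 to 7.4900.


E(max B(s)) = sqrt(2t/pi)
= sqrt(2*7.4900/pi)
= sqrt(4.7683)
= 2.1836

2.1836


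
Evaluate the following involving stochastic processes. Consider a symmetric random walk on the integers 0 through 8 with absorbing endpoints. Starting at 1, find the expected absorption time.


For symmetric RW on 0,...,N with absorbing barriers, E(i) = i*(N-i)
E(1) = 1 * 7 = 7

7


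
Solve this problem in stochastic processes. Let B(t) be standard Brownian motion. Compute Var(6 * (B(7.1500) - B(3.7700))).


Var(alpha*(B(t)-B(s))) = alpha^2 * (t-s)
= 6^2 * (7.1500 - 3.7700)
= 36 * 3.3800
= 121.6800

121.6800


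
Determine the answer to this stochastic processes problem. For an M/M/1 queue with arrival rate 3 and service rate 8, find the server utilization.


rho = lambda/mu
= 3/8
= 0.3750

0.3750


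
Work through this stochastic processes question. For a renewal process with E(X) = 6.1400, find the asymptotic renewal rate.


Long-run renewal rate = 1/E(X)
= 1/6.1400
= 0.1629

0.1629


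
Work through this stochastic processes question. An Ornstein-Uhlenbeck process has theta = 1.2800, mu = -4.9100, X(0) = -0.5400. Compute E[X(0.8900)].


E[X(t)] = mu + (X(0) - mu)*exp(-theta*t)
= -4.9100 + (-0.5400 - -4.9100)*exp(-1.2800*0.8900)
= -4.9100 + 4.3700 * 0.3201
= -3.5113

-3.5113


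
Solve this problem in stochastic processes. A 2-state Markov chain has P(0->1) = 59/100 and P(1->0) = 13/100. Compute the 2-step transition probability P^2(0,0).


Computing P^2 by matrix multiplication.
P = [[0.4100, 0.5900], [0.1300, 0.8700]]
After raising P to the power 2:
P^2(0,0) = 0.2448

0.2448


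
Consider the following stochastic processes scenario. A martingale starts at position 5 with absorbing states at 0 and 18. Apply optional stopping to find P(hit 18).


By optional stopping theorem: E(M at tau) = M(0) = 5
P(hit 18)*18 + P(hit 0)*0 = 5
P(hit 18) = (5 - 0)/(18 - 0) = 5/18 = 0.2778

0.2778


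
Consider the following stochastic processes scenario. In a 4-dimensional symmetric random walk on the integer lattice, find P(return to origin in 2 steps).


P(return in 2 steps) = P(reverse first step) = 1/(2d)
= 1/8
= 0.1250

0.1250


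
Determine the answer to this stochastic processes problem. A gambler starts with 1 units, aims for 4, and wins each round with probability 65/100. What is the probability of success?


Gambler's ruin formula:
r = q/p = 0.3500/0.6500 = 0.5385
P(win) = (1 - r^i)/(1 - r^N)
= (1 - 0.5385^1)/(1 - 0.5385^4)
= 0.5039

0.5039


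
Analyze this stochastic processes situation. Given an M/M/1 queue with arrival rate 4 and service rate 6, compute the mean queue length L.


rho = 4/6 = 0.6667
L = rho/(1-rho)
= 0.6667/0.3333
= 2.0000

2.0000


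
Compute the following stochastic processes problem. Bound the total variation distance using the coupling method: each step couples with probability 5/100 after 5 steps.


TV distance bound <= (1-delta)^n
= (1 - 0.0500)^5
= 0.9500^5
= 0.7738

0.7738


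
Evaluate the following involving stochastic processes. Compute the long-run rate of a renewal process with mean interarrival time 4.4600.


Long-run renewal rate = 1/E(X)
= 1/4.4600
= 0.2242

0.2242


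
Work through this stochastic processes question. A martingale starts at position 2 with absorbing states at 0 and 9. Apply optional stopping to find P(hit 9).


By optional stopping theorem: E(M at tau) = M(0) = 2
P(hit 9)*9 + P(hit 0)*0 = 2
P(hit 9) = (2 - 0)/(9 - 0) = 2/9 = 0.2222

0.2222


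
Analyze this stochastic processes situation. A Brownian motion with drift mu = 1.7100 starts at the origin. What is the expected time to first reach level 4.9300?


Expected first passage time = a/mu
= 4.9300/1.7100
= 2.8830

2.8830


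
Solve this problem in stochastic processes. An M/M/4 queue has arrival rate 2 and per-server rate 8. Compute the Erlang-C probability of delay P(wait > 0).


a = lambda/mu = 0.2500
rho = a/c = 0.0625
Erlang-C formula applied:
C(c,a) = 1.3521e-04

1.3521e-04


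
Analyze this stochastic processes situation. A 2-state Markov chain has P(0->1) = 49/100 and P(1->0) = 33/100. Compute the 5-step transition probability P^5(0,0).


Computing P^5 by matrix multiplication.
P = [[0.5100, 0.4900], [0.3300, 0.6700]]
After raising P to the power 5:
P^5(0,0) = 0.4026

0.4026


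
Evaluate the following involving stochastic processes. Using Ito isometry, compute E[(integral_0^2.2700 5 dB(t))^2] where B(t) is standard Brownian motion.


By Ito isometry: E[(int f dB)^2] = int f^2 dt
= 5^2 * 2.2700
= 25 * 2.2700 = 56.7500

56.7500


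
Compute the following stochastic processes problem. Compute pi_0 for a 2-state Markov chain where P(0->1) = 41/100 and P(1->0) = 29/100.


Stationary distribution: pi_0 = p10/(p01+p10), pi_1 = p01/(p01+p10)
p01 = 0.4100, p10 = 0.2900
pi_0 = 0.4143

0.4143


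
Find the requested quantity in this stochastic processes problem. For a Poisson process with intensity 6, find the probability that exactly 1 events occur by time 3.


P(N(t)=k) = (lambda*t)^k * exp(-lambda*t) / k!
lambda*t = 18
= 18^1 * exp(-18) / 1!
= 18 * 1.5230e-08 / 1
= 2.7414e-07

2.7414e-07


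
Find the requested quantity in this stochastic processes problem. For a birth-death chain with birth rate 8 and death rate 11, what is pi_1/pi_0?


For birth-death process, pi_n/pi_0 = (lambda/mu)^n
= (8/11)^1
= 0.7273

0.7273


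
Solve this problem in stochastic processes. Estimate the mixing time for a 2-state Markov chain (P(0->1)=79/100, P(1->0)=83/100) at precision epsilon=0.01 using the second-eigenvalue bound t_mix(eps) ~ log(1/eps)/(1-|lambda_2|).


lambda_2 = |1 - p01 - p10| = |1 - 0.7900 - 0.8300| = 0.6200
t_mix ~ log(1/eps)/(1 - |lambda_2|)
= log(100)/(1 - 0.6200) = 4.6052/0.3800
= 12.1189

12.1189


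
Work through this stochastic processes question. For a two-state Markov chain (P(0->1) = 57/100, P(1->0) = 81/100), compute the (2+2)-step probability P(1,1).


P^4 = P^2 * P^2
Computing via matrix multiplication of the transition matrix.
Entry (1,1) of P^4 = 0.4253

0.4253


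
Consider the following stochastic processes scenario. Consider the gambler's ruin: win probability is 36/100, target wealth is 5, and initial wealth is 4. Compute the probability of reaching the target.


Gambler's ruin formula:
r = q/p = 0.6400/0.3600 = 1.7778
P(win) = (1 - r^i)/(1 - r^N)
= (1 - 1.7778^4)/(1 - 1.7778^5)
= 0.5364

0.5364


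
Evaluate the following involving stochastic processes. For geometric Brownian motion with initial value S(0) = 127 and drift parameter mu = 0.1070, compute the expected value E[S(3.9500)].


E[S(t)] = S(0) * exp(mu * t)
= 127 * exp(0.1070 * 3.9500)
= 127 * 1.5260
= 193.8020

193.8020


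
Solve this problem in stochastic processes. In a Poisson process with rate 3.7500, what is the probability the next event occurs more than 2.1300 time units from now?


P(X > t) = exp(-lambda * t)
= exp(-3.7500 * 2.1300)
= exp(-7.9875) = 3.3968e-04

3.3968e-04


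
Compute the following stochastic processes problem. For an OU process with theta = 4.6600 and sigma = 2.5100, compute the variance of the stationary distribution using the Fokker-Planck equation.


Stationary variance = sigma^2 / (2*theta)
= 2.5100^2 / (2*4.6600)
= 6.3001 / 9.3200
= 0.6760

0.6760


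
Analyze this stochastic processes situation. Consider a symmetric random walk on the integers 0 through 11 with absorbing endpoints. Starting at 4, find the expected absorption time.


For symmetric RW on 0,...,N with absorbing barriers, E(i) = i*(N-i)
E(4) = 4 * 7 = 28

28


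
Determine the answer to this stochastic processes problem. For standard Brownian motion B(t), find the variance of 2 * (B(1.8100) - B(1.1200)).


Var(alpha*(B(t)-B(s))) = alpha^2 * (t-s)
= 2^2 * (1.8100 - 1.1200)
= 4 * 0.6900
= 2.7600

2.7600


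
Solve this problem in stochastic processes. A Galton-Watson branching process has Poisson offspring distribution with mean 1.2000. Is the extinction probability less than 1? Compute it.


Since mu = 1.2000 > 1, extinction prob q < 1.
Solve s = exp(mu*(s-1)) iteratively.
q = 0.6863

0.6863


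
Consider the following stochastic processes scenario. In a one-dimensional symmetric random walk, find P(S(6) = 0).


P(S(6) = 0) = C(6,3) / 4^3
= 20 / 64
= 0.3125

0.3125


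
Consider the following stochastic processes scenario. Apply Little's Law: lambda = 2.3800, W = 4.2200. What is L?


Little's Law: L = lambda * W
= 2.3800 * 4.2200
= 10.0436

10.0436


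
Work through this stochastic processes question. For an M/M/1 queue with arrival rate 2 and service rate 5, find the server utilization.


rho = lambda/mu
= 2/5
= 0.4000

0.4000


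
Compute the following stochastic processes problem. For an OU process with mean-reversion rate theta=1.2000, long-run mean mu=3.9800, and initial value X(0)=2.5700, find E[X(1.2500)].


E[X(t)] = mu + (X(0) - mu)*exp(-theta*t)
= 3.9800 + (2.5700 - 3.9800)*exp(-1.2000*1.2500)
= 3.9800 + -1.4100 * 0.2231
= 3.6654

3.6654


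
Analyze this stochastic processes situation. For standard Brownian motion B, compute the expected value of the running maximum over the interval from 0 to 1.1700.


E(max B(s)) = sqrt(2t/pi)
= sqrt(2*1.1700/pi)
= sqrt(0.7448)
= 0.8630

0.8630


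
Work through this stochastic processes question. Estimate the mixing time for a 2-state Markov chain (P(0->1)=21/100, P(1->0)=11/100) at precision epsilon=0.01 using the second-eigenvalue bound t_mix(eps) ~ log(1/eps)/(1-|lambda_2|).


lambda_2 = |1 - p01 - p10| = |1 - 0.2100 - 0.1100| = 0.6800
t_mix ~ log(1/eps)/(1 - |lambda_2|)
= log(100)/(1 - 0.6800) = 4.6052/0.3200
= 14.3912

14.3912


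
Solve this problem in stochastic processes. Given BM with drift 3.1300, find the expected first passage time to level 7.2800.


Expected first passage time = a/mu
= 7.2800/3.1300
= 2.3259

2.3259


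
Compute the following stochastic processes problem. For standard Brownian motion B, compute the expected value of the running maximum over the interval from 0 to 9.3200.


E(max B(s)) = sqrt(2t/pi)
= sqrt(2*9.3200/pi)
= sqrt(5.9333)
= 2.4358

2.4358


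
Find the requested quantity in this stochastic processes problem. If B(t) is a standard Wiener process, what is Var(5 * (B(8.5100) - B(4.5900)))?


Var(alpha*(B(t)-B(s))) = alpha^2 * (t-s)
= 5^2 * (8.5100 - 4.5900)
= 25 * 3.9200
= 98.0000

98.0000


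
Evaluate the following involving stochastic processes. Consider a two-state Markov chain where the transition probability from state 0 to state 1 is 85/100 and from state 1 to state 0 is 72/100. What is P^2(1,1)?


Computing P^2 by matrix multiplication.
P = [[0.1500, 0.8500], [0.7200, 0.2800]]
After raising P to the power 2:
P^2(1,1) = 0.6904

0.6904


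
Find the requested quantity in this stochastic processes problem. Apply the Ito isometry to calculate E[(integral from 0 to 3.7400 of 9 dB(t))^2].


By Ito isometry: E[(int f dB)^2] = int f^2 dt
= 9^2 * 3.7400
= 81 * 3.7400 = 302.9400

302.9400


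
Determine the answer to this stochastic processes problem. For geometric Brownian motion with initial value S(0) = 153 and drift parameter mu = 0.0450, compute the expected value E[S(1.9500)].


E[S(t)] = S(0) * exp(mu * t)
= 153 * exp(0.0450 * 1.9500)
= 153 * 1.0917
= 167.0324

167.0324


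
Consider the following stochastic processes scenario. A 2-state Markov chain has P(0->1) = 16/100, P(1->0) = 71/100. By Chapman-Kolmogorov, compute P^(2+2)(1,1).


P^4 = P^2 * P^2
Computing via matrix multiplication of the transition matrix.
Entry (1,1) of P^4 = 0.1841

0.1841


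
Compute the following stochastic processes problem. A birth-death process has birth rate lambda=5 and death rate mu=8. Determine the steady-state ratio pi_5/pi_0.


For birth-death process, pi_n/pi_0 = (lambda/mu)^n
= (5/8)^5
= 0.0954

0.0954


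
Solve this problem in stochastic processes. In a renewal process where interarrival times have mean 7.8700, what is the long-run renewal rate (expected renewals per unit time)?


Long-run renewal rate = 1/E(X)
= 1/7.8700
= 0.1271

0.1271


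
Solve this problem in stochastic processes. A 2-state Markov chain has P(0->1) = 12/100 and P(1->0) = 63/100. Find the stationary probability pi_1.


Stationary distribution: pi_0 = p10/(p01+p10), pi_1 = p01/(p01+p10)
p01 = 0.1200, p10 = 0.6300
pi_1 = 0.1600

0.1600


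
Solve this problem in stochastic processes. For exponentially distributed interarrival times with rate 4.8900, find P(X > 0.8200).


P(X > t) = exp(-lambda * t)
= exp(-4.8900 * 0.8200)
= exp(-4.0098) = 0.0181

0.0181


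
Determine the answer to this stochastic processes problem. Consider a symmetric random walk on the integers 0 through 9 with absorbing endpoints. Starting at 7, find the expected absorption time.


For symmetric RW on 0,...,N with absorbing barriers, E(i) = i*(N-i)
E(7) = 7 * 2 = 14

14


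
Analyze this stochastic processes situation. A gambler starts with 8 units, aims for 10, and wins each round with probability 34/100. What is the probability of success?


Gambler's ruin formula:
r = q/p = 0.6600/0.3400 = 1.9412
P(win) = (1 - r^i)/(1 - r^N)
= (1 - 1.9412^8)/(1 - 1.9412^10)
= 0.2644

0.2644


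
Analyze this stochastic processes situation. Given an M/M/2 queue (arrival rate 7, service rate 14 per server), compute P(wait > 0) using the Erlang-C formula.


a = lambda/mu = 0.5000
rho = a/c = 0.2500
Erlang-C formula applied:
C(c,a) = 0.1000

0.1000


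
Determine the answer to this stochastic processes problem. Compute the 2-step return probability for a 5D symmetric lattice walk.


P(return in 2 steps) = P(reverse first step) = 1/(2d)
= 1/10
= 0.1000

0.1000


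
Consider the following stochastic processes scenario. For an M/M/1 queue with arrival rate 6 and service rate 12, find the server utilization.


rho = lambda/mu
= 6/12
= 0.5000

0.5000


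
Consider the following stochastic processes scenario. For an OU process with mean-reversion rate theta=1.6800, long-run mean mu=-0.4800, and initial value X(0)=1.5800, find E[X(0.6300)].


E[X(t)] = mu + (X(0) - mu)*exp(-theta*t)
= -0.4800 + (1.5800 - -0.4800)*exp(-1.6800*0.6300)
= -0.4800 + 2.0600 * 0.3470
= 0.2348

0.2348


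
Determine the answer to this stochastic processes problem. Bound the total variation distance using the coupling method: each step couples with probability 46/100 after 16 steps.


TV distance bound <= (1-delta)^n
= (1 - 0.4600)^16
= 0.5400^16
= 5.2276e-05

5.2276e-05


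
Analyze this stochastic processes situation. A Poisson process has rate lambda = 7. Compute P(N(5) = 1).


P(N(t)=k) = (lambda*t)^k * exp(-lambda*t) / k!
lambda*t = 35
= 35^1 * exp(-35) / 1!
= 35 * 6.3051e-16 / 1
= 2.2068e-14

2.2068e-14


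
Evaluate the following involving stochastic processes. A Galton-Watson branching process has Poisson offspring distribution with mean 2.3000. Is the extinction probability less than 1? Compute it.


Since mu = 2.3000 > 1, extinction prob q < 1.
Solve s = exp(mu*(s-1)) iteratively.
q = 0.1376

0.1376


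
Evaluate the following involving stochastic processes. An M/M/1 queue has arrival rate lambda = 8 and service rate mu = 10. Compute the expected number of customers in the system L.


rho = 8/10 = 0.8000
L = rho/(1-rho)
= 0.8000/0.2000
= 4.0000

4.0000


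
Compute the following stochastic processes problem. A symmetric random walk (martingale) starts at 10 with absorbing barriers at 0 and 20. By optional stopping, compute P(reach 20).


By optional stopping theorem: E(M at tau) = M(0) = 10
P(hit 20)*20 + P(hit 0)*0 = 10
P(hit 20) = (10 - 0)/(20 - 0) = 1/2 = 0.5000

0.5000


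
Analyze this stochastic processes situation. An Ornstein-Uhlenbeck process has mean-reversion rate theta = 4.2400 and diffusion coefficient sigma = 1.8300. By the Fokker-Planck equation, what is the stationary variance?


Stationary variance = sigma^2 / (2*theta)
= 1.8300^2 / (2*4.2400)
= 3.3489 / 8.4800
= 0.3949

0.3949


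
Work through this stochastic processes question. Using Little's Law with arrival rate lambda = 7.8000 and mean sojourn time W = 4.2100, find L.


Little's Law: L = lambda * W
= 7.8000 * 4.2100
= 32.8380

32.8380


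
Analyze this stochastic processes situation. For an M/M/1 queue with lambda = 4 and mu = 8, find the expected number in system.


rho = 4/8 = 0.5000
L = rho/(1-rho)
= 0.5000/0.5000
= 1.0000

1.0000


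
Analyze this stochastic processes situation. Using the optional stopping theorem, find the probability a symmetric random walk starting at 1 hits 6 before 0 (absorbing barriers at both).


By optional stopping theorem: E(M at tau) = M(0) = 1
P(hit 6)*6 + P(hit 0)*0 = 1
P(hit 6) = (1 - 0)/(6 - 0) = 1/6 = 0.1667

0.1667


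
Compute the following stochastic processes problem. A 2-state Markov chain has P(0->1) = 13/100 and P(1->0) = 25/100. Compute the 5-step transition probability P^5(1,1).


Computing P^5 by matrix multiplication.
P = [[0.8700, 0.1300], [0.2500, 0.7500]]
After raising P to the power 5:
P^5(1,1) = 0.4024

0.4024


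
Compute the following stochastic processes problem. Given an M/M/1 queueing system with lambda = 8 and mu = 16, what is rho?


rho = lambda/mu
= 8/16
= 0.5000

0.5000


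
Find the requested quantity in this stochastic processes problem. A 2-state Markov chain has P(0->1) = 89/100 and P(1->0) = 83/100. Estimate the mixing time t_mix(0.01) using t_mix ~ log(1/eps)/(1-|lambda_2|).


lambda_2 = |1 - p01 - p10| = |1 - 0.8900 - 0.8300| = 0.7200
t_mix ~ log(1/eps)/(1 - |lambda_2|)
= log(100)/(1 - 0.7200) = 4.6052/0.2800
= 16.4470

16.4470


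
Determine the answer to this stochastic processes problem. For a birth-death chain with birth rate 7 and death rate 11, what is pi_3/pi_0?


For birth-death process, pi_n/pi_0 = (lambda/mu)^n
= (7/11)^3
= 0.2577

0.2577


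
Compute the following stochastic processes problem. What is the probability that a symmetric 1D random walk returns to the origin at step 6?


P(S(6) = 0) = C(6,3) / 4^3
= 20 / 64
= 0.3125

0.3125


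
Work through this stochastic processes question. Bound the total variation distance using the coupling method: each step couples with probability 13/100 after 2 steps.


TV distance bound <= (1-delta)^n
= (1 - 0.1300)^2
= 0.8700^2
= 0.7569

0.7569


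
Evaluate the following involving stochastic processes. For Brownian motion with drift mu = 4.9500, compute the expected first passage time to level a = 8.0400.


Expected first passage time = a/mu
= 8.0400/4.9500
= 1.6242

1.6242


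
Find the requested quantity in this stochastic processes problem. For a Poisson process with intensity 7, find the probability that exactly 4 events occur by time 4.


P(N(t)=k) = (lambda*t)^k * exp(-lambda*t) / k!
lambda*t = 28
= 28^4 * exp(-28) / 4!
= 614656 * 6.9144e-13 / 24
= 1.7708e-08

1.7708e-08


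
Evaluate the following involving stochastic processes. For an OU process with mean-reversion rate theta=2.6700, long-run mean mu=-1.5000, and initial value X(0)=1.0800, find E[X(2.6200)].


E[X(t)] = mu + (X(0) - mu)*exp(-theta*t)
= -1.5000 + (1.0800 - -1.5000)*exp(-2.6700*2.6200)
= -1.5000 + 2.5800 * 9.1609e-04
= -1.4976

-1.4976


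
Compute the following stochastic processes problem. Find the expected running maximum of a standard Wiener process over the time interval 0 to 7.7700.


E(max B(s)) = sqrt(2t/pi)
= sqrt(2*7.7700/pi)
= sqrt(4.9465)
= 2.2241

2.2241


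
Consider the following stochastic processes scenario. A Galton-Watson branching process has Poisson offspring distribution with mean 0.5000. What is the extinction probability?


Since mu = 0.5000 <= 1, extinction probability = 1.

1.0000


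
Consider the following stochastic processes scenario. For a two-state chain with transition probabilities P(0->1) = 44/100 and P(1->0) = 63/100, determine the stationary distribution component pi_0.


Stationary distribution: pi_0 = p10/(p01+p10), pi_1 = p01/(p01+p10)
p01 = 0.4400, p10 = 0.6300
pi_0 = 0.5888

0.5888


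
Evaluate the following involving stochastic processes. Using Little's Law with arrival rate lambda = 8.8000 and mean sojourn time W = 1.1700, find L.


Little's Law: L = lambda * W
= 8.8000 * 1.1700
= 10.2960

10.2960


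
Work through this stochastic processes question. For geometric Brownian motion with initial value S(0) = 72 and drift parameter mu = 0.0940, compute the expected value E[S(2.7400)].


E[S(t)] = S(0) * exp(mu * t)
= 72 * exp(0.0940 * 2.7400)
= 72 * 1.2938
= 93.1514

93.1514


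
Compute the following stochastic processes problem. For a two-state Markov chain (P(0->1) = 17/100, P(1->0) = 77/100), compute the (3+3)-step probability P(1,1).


P^6 = P^3 * P^3
Computing via matrix multiplication of the transition matrix.
Entry (1,1) of P^6 = 0.1809

0.1809


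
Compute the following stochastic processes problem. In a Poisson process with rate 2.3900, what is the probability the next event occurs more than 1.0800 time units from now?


P(X > t) = exp(-lambda * t)
= exp(-2.3900 * 1.0800)
= exp(-2.5812) = 0.0757

0.0757


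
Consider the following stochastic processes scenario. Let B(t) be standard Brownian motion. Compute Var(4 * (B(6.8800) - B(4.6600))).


Var(alpha*(B(t)-B(s))) = alpha^2 * (t-s)
= 4^2 * (6.8800 - 4.6600)
= 16 * 2.2200
= 35.5200

35.5200


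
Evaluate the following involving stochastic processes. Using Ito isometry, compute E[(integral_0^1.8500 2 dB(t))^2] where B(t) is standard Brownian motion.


By Ito isometry: E[(int f dB)^2] = int f^2 dt
= 2^2 * 1.8500
= 4 * 1.8500 = 7.4000

7.4000


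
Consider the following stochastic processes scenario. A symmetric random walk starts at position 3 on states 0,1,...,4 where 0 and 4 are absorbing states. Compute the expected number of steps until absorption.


For symmetric RW on 0,...,N with absorbing barriers, E(i) = i*(N-i)
E(3) = 3 * 1 = 3

3


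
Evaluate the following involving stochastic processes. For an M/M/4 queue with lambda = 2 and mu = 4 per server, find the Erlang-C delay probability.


a = lambda/mu = 0.5000
rho = a/c = 0.1250
Erlang-C formula applied:
C(c,a) = 0.0018

0.0018


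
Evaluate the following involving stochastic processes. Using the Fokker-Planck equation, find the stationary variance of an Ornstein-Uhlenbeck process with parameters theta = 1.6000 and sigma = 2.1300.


Stationary variance = sigma^2 / (2*theta)
= 2.1300^2 / (2*1.6000)
= 4.5369 / 3.2000
= 1.4178

1.4178


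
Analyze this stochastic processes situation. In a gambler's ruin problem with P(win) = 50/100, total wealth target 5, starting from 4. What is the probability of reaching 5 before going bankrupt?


p = 1/2: P(win) = i/N = 4/5
= 0.8000

0.8000


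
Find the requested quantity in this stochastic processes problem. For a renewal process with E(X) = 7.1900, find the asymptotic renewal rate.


Long-run renewal rate = 1/E(X)
= 1/7.1900
= 0.1391

0.1391


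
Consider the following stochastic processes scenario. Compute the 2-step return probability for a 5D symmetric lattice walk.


P(return in 2 steps) = P(reverse first step) = 1/(2d)
= 1/10
= 0.1000

0.1000


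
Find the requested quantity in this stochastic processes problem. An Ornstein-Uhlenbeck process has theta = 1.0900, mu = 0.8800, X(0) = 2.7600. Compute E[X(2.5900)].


E[X(t)] = mu + (X(0) - mu)*exp(-theta*t)
= 0.8800 + (2.7600 - 0.8800)*exp(-1.0900*2.5900)
= 0.8800 + 1.8800 * 0.0594
= 0.9917

0.9917


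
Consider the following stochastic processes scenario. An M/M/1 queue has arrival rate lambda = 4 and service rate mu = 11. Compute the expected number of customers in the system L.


rho = 4/11 = 0.3636
L = rho/(1-rho)
= 0.3636/0.6364
= 0.5714

0.5714


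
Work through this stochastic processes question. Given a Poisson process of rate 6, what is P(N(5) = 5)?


P(N(t)=k) = (lambda*t)^k * exp(-lambda*t) / k!
lambda*t = 30
= 30^5 * exp(-30) / 5!
= 24300000 * 9.3576e-14 / 120
= 1.8949e-08

1.8949e-08


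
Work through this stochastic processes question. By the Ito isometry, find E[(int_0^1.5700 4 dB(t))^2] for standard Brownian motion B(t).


By Ito isometry: E[(int f dB)^2] = int f^2 dt
= 4^2 * 1.5700
= 16 * 1.5700 = 25.1200

25.1200


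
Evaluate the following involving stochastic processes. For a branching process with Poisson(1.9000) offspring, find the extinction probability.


Since mu = 1.9000 > 1, extinction prob q < 1.
Solve s = exp(mu*(s-1)) iteratively.
q = 0.2328

0.2328


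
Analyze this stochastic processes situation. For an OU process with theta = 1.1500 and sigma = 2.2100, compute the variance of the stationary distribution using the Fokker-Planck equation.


Stationary variance = sigma^2 / (2*theta)
= 2.2100^2 / (2*1.1500)
= 4.8841 / 2.3000
= 2.1235

2.1235


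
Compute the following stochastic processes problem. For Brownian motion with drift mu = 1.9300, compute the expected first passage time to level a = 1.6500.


Expected first passage time = a/mu
= 1.6500/1.9300
= 0.8549

0.8549


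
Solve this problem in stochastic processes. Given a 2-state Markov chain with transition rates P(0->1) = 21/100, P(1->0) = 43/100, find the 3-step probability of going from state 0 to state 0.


Computing P^3 by matrix multiplication.
P = [[0.7900, 0.2100], [0.4300, 0.5700]]
After raising P to the power 3:
P^3(0,0) = 0.6872

0.6872


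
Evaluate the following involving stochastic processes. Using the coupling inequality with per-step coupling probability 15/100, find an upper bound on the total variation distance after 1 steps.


TV distance bound <= (1-delta)^n
= (1 - 0.1500)^1
= 0.8500^1
= 0.8500

0.8500


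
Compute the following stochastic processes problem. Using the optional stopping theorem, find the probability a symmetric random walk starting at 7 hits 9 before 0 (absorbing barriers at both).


By optional stopping theorem: E(M at tau) = M(0) = 7
P(hit 9)*9 + P(hit 0)*0 = 7
P(hit 9) = (7 - 0)/(9 - 0) = 7/9 = 0.7778

0.7778


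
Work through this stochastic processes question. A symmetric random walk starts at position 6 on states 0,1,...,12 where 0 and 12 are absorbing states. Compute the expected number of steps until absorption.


For symmetric RW on 0,...,N with absorbing barriers, E(i) = i*(N-i)
E(6) = 6 * 6 = 36

36


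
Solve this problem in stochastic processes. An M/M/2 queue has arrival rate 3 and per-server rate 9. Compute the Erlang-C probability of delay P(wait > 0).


a = lambda/mu = 0.3333
rho = a/c = 0.1667
Erlang-C formula applied:
C(c,a) = 0.0476

0.0476


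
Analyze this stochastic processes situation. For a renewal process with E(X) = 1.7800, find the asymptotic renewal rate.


Long-run renewal rate = 1/E(X)
= 1/1.7800
= 0.5618

0.5618


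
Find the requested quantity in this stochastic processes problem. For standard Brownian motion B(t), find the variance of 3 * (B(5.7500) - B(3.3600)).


Var(alpha*(B(t)-B(s))) = alpha^2 * (t-s)
= 3^2 * (5.7500 - 3.3600)
= 9 * 2.3900
= 21.5100

21.5100


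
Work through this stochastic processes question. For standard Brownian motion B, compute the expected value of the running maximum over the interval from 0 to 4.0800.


E(max B(s)) = sqrt(2t/pi)
= sqrt(2*4.0800/pi)
= sqrt(2.5974)
= 1.6116

1.6116


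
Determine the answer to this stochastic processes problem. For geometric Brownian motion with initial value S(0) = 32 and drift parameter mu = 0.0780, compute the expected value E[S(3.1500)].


E[S(t)] = S(0) * exp(mu * t)
= 32 * exp(0.0780 * 3.1500)
= 32 * 1.2785
= 40.9125

40.9125


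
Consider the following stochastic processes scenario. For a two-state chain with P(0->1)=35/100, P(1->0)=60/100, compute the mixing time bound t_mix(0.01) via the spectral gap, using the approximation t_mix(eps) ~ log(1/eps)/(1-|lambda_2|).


lambda_2 = |1 - p01 - p10| = |1 - 0.3500 - 0.6000| = 0.0500
t_mix ~ log(1/eps)/(1 - |lambda_2|)
= log(100)/(1 - 0.0500) = 4.6052/0.9500
= 4.8475

4.8475


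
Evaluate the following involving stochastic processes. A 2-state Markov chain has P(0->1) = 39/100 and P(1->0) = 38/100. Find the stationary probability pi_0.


Stationary distribution: pi_0 = p10/(p01+p10), pi_1 = p01/(p01+p10)
p01 = 0.3900, p10 = 0.3800
pi_0 = 0.4935

0.4935


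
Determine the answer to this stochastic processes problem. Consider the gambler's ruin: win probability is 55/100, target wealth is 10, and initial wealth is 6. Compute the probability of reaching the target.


Gambler's ruin formula:
r = q/p = 0.4500/0.5500 = 0.8182
P(win) = (1 - r^i)/(1 - r^N)
= (1 - 0.8182^6)/(1 - 0.8182^10)
= 0.8087

0.8087


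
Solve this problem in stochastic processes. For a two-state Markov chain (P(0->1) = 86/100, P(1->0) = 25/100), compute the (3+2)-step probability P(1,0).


P^5 = P^3 * P^2
Computing via matrix multiplication of the transition matrix.
Entry (1,0) of P^5 = 0.2252

0.2252


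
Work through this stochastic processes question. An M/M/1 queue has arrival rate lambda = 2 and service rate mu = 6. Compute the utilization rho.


rho = lambda/mu
= 2/6
= 0.3333

0.3333


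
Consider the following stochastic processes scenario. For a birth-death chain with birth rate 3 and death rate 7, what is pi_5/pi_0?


For birth-death process, pi_n/pi_0 = (lambda/mu)^n
= (3/7)^5
= 0.0145

0.0145


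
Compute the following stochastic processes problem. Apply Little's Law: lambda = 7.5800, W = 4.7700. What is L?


Little's Law: L = lambda * W
= 7.5800 * 4.7700
= 36.1566

36.1566


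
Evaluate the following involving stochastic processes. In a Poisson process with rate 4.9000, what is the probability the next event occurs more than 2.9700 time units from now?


P(X > t) = exp(-lambda * t)
= exp(-4.9000 * 2.9700)
= exp(-14.5530) = 4.7831e-07

4.7831e-07


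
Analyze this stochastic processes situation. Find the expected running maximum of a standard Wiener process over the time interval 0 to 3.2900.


E(max B(s)) = sqrt(2t/pi)
= sqrt(2*3.2900/pi)
= sqrt(2.0945)
= 1.4472

1.4472


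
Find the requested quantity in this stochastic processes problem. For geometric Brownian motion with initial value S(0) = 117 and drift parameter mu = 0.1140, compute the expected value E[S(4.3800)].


E[S(t)] = S(0) * exp(mu * t)
= 117 * exp(0.1140 * 4.3800)
= 117 * 1.6476
= 192.7693

192.7693


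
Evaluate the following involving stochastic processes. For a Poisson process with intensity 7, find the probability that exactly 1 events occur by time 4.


P(N(t)=k) = (lambda*t)^k * exp(-lambda*t) / k!
lambda*t = 28
= 28^1 * exp(-28) / 1!
= 28 * 6.9144e-13 / 1
= 1.9360e-11

1.9360e-11


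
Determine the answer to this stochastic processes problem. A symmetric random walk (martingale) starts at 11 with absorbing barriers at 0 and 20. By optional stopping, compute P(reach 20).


By optional stopping theorem: E(M at tau) = M(0) = 11
P(hit 20)*20 + P(hit 0)*0 = 11
P(hit 20) = (11 - 0)/(20 - 0) = 11/20 = 0.5500

0.5500


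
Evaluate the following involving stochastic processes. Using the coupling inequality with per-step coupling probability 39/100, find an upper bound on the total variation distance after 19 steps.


TV distance bound <= (1-delta)^n
= (1 - 0.3900)^19
= 0.6100^19
= 8.3419e-05

8.3419e-05


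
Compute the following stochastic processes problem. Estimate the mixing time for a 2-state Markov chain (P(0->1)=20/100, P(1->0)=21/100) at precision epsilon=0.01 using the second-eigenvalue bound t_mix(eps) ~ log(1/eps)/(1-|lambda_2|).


lambda_2 = |1 - p01 - p10| = |1 - 0.2000 - 0.2100| = 0.5900
t_mix ~ log(1/eps)/(1 - |lambda_2|)
= log(100)/(1 - 0.5900) = 4.6052/0.4100
= 11.2321

11.2321


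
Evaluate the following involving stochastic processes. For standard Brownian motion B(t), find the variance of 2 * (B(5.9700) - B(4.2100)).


Var(alpha*(B(t)-B(s))) = alpha^2 * (t-s)
= 2^2 * (5.9700 - 4.2100)
= 4 * 1.7600
= 7.0400

7.0400


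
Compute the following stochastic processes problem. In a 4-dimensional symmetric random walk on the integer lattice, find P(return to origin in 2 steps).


P(return in 2 steps) = P(reverse first step) = 1/(2d)
= 1/8
= 0.1250

0.1250
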